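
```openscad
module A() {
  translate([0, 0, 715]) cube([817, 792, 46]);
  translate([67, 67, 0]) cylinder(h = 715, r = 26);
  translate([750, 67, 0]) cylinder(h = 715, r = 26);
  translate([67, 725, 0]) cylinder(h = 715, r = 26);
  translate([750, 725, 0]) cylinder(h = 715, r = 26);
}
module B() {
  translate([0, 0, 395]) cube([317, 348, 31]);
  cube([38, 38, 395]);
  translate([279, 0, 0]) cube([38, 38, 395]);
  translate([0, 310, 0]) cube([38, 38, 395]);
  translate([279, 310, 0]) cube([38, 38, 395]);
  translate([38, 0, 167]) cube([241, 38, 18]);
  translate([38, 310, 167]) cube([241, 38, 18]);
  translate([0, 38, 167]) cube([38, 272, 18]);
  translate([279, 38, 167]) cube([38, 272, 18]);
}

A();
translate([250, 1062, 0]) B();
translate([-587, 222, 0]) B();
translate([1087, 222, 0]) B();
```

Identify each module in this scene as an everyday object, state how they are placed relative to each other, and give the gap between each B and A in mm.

Each stool's nearest face is 270 mm from the table's bounding box.

A is a table. B is a stool. Three stools sit around the table at the +y, −x, +x sides. The gap between each stool and the table is 270 mm.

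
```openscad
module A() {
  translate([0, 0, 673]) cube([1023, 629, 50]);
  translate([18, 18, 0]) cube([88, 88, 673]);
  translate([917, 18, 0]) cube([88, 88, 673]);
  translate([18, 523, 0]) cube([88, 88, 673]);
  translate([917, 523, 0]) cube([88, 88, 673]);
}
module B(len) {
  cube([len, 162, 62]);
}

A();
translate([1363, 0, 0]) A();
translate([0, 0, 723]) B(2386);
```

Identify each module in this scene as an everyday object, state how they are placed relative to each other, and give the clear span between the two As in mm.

A is a table. B is a beam. A beam spans the tops of two tables. The clear span between the two tables is 340 mm.

Second table starts at x = 1363; first ends at x = 1023; clear span = 1363 − 1023 = 340 mm.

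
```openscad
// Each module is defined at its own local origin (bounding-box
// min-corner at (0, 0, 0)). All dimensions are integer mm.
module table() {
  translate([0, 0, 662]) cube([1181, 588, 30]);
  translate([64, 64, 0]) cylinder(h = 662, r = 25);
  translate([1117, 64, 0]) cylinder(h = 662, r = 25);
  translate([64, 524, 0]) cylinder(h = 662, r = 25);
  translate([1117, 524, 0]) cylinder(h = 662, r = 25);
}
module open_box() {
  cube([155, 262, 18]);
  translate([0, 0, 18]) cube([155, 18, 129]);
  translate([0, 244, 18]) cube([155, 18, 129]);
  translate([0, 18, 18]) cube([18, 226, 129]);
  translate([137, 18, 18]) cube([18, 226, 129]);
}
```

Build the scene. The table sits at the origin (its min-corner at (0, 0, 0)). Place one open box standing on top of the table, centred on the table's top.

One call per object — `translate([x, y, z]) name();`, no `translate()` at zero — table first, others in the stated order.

table();
translate([513, 163, 692]) open_box();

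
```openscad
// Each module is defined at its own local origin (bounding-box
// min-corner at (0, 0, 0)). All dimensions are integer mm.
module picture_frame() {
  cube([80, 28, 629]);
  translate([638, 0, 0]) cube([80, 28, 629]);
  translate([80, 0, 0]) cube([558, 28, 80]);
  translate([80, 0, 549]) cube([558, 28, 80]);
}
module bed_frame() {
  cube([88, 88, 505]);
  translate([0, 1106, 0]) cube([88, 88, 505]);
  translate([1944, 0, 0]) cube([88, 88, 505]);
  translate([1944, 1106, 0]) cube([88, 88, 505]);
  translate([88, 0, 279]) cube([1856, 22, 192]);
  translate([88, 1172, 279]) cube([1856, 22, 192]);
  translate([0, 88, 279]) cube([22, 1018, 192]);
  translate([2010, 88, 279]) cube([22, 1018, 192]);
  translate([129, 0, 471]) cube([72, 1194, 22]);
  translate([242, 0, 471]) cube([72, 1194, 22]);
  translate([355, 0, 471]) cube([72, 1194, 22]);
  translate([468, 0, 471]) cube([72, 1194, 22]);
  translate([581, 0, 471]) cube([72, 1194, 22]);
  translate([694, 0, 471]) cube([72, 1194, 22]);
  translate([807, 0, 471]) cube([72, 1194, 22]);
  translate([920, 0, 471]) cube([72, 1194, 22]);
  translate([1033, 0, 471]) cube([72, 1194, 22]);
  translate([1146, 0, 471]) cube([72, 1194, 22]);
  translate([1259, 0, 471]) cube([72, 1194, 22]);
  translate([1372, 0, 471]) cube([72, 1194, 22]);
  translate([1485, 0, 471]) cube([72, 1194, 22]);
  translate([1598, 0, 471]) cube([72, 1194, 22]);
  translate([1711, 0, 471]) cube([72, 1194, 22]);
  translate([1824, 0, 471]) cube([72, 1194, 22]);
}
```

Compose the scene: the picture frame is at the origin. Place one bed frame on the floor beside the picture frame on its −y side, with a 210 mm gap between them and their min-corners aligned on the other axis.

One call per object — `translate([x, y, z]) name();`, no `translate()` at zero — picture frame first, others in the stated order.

picture_frame();
translate([0, -1404, 0]) bed_frame();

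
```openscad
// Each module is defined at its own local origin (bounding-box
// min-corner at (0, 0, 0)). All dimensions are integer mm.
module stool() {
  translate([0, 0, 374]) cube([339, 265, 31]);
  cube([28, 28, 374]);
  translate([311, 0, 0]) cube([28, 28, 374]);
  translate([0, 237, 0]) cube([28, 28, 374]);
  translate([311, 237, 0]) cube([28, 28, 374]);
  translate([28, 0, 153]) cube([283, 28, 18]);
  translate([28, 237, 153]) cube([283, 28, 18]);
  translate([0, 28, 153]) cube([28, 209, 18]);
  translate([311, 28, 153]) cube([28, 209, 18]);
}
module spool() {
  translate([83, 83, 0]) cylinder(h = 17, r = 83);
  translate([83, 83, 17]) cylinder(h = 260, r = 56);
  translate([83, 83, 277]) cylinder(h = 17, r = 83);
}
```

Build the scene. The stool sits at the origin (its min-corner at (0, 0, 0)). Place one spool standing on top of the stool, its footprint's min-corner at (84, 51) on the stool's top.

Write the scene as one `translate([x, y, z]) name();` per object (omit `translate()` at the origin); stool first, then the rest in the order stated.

stool();
translate([84, 51, 405]) spool();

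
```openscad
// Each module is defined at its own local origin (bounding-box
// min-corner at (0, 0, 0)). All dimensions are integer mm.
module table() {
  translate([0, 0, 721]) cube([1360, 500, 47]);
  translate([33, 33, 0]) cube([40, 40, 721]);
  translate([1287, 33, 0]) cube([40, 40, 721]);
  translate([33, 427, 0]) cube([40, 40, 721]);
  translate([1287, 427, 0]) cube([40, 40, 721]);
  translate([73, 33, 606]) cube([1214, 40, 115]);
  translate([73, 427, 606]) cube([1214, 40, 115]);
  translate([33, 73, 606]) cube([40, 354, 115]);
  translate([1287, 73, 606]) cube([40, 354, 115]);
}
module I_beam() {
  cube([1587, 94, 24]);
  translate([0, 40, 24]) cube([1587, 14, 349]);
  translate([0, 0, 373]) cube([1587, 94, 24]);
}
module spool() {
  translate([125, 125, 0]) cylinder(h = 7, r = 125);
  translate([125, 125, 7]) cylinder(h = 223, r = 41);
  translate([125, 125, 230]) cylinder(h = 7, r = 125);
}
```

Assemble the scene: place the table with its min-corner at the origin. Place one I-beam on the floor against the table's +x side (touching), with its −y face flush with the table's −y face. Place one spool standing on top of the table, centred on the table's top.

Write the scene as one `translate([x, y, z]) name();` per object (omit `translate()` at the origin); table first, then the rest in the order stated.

table();
translate([1360, 0, 0]) I_beam();
translate([555, 125, 768]) spool();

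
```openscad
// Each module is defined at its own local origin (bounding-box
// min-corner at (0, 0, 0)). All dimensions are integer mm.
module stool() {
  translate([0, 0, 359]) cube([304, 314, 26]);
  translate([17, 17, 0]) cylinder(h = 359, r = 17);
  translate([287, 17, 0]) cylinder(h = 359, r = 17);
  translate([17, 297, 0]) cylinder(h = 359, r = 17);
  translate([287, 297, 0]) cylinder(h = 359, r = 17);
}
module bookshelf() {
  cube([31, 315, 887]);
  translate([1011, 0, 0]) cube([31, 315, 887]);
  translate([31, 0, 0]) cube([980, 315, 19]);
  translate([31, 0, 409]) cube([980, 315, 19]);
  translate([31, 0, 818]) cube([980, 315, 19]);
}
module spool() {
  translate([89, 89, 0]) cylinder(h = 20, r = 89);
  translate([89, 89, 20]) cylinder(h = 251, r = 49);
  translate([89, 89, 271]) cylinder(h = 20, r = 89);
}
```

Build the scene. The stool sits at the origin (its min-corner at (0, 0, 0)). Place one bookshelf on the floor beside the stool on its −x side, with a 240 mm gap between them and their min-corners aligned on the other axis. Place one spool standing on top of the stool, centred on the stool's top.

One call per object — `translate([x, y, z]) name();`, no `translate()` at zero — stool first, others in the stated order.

stool();
translate([-1282, 0, 0]) bookshelf();
translate([63, 68, 385]) spool();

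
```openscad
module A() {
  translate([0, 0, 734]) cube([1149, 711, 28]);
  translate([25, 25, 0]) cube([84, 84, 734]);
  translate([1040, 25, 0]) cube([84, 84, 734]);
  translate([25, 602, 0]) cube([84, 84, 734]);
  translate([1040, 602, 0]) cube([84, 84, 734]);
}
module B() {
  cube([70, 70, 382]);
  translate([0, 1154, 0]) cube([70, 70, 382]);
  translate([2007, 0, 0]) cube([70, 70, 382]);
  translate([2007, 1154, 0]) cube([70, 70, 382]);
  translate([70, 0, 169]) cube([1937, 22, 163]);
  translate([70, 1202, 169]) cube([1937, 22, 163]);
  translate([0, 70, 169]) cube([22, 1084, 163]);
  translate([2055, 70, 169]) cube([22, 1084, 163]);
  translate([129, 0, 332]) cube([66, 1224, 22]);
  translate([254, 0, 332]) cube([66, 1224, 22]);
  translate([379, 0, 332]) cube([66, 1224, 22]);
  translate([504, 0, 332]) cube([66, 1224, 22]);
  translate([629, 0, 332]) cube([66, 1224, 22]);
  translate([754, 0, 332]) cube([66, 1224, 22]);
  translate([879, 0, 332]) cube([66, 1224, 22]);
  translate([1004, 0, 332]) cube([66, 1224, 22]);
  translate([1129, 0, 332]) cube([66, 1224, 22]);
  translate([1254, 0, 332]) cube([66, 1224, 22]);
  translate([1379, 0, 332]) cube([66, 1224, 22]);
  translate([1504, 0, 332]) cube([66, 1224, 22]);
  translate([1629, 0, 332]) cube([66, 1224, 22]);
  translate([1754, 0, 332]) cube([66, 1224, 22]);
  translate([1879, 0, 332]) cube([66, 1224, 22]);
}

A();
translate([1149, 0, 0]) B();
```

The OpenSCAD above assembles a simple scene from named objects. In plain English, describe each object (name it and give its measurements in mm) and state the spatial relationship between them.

A is a rectangular dining table. The top is 1149×711×28 mm with its upper surface at z = 762 mm. It stands on four 84×84 mm square legs, each inset 25 mm from the nearest pair of top edges, running from the floor to the underside of the top.

B is a bed frame 2077 mm long (x) by 1224 mm wide (y). Four 70×70 mm corner posts, 382 mm tall, at the corners of the footprint. Four rails of 22 mm thickness and 163 mm height run between adjacent posts with their undersides at z = 169 mm, their outer faces flush with the outside of the frame (the two x-running rails run between the posts' inner faces; the two y-running rails run between the posts' inner faces). 15 slats, each 66 mm wide (x) and 22 mm thick, lie across the top of the two x-running rails, running the full 1224 mm width of the frame in y; the slats are evenly spaced along x between the inner faces of the end posts with equal gaps (rounded down to the nearest mm) at the −x end and between each pair — any rounding remainder accumulates at the +x end.

The bed frame is against the table's +x side, with their −y faces flush.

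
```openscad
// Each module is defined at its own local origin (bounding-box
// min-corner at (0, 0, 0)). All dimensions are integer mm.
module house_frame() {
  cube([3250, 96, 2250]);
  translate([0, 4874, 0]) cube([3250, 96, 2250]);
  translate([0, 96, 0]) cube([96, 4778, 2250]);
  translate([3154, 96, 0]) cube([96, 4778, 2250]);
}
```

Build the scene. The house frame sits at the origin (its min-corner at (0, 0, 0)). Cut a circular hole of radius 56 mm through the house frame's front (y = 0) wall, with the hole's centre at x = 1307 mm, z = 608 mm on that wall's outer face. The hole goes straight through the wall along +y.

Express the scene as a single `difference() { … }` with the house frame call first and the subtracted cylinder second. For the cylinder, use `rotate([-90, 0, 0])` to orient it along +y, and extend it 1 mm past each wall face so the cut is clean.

difference() {
  house_frame();
  translate([1307, -1, 608]) rotate([-90, 0, 0]) cylinder(h = 98, r = 56);
}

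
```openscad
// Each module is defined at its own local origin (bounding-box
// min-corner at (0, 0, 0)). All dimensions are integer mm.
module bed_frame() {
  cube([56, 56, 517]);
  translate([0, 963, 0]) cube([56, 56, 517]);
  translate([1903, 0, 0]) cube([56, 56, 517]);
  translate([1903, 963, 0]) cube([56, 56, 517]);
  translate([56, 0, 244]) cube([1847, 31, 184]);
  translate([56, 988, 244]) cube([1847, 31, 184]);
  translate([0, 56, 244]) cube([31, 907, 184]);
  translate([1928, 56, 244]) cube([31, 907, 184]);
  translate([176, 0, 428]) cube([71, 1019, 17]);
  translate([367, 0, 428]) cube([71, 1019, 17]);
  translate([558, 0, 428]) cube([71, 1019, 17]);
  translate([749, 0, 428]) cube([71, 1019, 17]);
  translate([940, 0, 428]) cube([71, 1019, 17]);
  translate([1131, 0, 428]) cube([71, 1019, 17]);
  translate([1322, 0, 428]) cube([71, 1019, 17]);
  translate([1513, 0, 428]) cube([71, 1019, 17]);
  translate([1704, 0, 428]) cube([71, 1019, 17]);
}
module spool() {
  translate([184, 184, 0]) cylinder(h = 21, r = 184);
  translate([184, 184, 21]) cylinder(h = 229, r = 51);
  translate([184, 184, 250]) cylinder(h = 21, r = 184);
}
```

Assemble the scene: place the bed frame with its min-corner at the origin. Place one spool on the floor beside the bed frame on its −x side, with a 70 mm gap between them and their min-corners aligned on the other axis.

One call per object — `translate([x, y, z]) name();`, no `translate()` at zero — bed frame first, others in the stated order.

bed_frame();
translate([-438, 0, 0]) spool();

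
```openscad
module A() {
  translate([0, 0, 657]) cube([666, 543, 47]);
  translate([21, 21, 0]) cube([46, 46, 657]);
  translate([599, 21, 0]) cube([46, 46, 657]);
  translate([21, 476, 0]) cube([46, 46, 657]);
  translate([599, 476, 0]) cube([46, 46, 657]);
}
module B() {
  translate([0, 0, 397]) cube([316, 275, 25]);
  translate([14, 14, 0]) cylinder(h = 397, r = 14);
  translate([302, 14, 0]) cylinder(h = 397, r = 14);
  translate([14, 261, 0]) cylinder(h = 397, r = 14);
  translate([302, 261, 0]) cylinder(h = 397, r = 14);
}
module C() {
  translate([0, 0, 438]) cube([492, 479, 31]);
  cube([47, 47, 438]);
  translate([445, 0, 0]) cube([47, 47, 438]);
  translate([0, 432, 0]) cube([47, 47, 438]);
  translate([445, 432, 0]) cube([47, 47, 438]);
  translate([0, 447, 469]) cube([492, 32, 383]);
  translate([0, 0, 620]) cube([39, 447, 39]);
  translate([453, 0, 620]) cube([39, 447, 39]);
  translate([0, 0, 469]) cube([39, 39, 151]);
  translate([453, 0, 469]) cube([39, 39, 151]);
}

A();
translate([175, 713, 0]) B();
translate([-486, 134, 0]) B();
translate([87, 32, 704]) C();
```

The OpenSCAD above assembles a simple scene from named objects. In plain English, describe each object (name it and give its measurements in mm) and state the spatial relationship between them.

A is a table: top 666 mm (x) × 543 mm (y), 47 mm thick, upper face at z = 704 mm, on four 46×46 mm square legs, each inset 21 mm from the nearest pair of top edges, running from z = 0 to the bottom of the top.

B is a four-legged stool. The seat is a 316×275×25 mm slab whose top surface is at z = 422 mm; four round legs, each 28 mm in diameter, run from the floor (z = 0) to the underside of the seat, each leg's axis is inset half a diameter from the nearest pair of seat edges (so the leg's bounding box is flush with the corner).

C is a chair: 492×479 mm seat, 31 mm thick, top at z = 469 mm, on four 47 mm square corner legs flush with the seat edges. A 32 mm thick backrest slab spans the full seat width, extending 383 mm above the seat top, its back face flush with the seat's +y edge. Two armrests of 39×39 mm section run along each side from the seat's front edge to the front of the backrest, top faces 190 mm above the seat top and outer faces flush with the seat's x-edges; a 39×39 mm post under the front of each armrest stands on the seat at the front corner.

Two stools sit around the table at the +y, −x sides. The chair is on top of the table, centred.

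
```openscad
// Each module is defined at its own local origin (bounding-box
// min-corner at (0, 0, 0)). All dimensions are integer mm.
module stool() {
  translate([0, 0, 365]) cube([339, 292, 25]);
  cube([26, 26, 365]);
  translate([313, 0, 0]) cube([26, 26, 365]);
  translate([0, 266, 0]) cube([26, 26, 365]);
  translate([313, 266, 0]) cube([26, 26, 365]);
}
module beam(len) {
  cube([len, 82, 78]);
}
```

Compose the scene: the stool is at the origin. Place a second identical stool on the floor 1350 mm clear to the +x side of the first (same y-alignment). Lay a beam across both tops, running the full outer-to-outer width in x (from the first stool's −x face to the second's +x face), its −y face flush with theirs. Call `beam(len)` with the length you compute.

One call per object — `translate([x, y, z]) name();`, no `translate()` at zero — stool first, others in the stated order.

stool();
translate([1689, 0, 0]) stool();
translate([0, 0, 390]) beam(2028);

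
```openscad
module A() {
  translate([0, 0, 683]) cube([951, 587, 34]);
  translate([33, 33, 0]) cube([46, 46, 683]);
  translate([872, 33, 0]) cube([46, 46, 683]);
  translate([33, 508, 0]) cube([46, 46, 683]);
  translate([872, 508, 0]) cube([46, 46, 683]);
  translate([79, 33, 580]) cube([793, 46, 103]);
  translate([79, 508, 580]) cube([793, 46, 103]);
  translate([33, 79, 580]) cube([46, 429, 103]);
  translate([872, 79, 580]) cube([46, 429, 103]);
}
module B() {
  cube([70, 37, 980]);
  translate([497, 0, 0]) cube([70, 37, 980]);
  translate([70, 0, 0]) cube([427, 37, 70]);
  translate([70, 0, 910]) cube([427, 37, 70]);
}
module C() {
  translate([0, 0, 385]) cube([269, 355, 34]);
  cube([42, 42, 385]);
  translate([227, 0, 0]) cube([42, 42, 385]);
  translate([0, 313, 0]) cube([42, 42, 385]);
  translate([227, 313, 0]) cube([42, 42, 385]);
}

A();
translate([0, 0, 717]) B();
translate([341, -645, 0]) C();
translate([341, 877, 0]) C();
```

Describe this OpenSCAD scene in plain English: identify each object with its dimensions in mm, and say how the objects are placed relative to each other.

A is a table: top 951 mm (x) × 587 mm (y), 34 mm thick, upper face at z = 717 mm, on four 46×46 mm square legs, each inset 33 mm from the nearest pair of top edges, running from z = 0 to the bottom of the top. Four apron rails, 46 mm thick and 103 mm tall, run between adjacent legs with their top edges flush with the underside of the top and their outer faces flush with the legs' outer faces.

B is a picture frame with a 427×840 mm rectangular opening (x by z) and a uniform 70 mm border on every side. Frame depth is 37 mm along y. It is built from two vertical stiles running the full outside height and two horizontal rails spanning the gap between the stiles.

C is a four-legged stool. The seat is 269×355 mm, 34 mm thick, top at z = 419 mm. It stands on four square legs, each 42×42 mm in cross-section, from z = 0 to the seat underside, each flush with a corner of the seat.

The picture frame is on top of the table. Two stools sit around the table at the −y, +y sides.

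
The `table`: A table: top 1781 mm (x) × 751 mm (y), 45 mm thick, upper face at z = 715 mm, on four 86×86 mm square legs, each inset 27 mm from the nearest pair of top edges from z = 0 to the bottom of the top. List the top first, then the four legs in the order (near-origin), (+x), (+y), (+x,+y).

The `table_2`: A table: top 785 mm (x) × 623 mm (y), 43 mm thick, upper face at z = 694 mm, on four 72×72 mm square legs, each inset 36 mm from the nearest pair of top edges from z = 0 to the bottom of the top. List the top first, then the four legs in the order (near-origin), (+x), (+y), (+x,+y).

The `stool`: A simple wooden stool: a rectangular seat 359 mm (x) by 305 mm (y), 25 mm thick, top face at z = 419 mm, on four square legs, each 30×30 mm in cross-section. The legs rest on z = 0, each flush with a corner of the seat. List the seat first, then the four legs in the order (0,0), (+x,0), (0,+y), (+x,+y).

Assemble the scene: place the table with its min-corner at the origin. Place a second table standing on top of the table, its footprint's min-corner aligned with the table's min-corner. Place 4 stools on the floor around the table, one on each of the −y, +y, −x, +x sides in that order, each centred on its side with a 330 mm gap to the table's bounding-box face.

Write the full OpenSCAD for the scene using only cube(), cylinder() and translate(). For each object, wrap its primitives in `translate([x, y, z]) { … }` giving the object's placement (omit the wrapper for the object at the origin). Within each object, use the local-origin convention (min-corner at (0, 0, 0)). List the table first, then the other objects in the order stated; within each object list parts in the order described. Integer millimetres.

translate([0, 0, 670]) cube([1781, 751, 45]);
translate([27, 27, 0]) cube([86, 86, 670]);
translate([1668, 27, 0]) cube([86, 86, 670]);
translate([27, 638, 0]) cube([86, 86, 670]);
translate([1668, 638, 0]) cube([86, 86, 670]);
translate([0, 0, 715]) {
  translate([0, 0, 651]) cube([785, 623, 43]);
  translate([36, 36, 0]) cube([72, 72, 651]);
  translate([677, 36, 0]) cube([72, 72, 651]);
  translate([36, 515, 0]) cube([72, 72, 651]);
  translate([677, 515, 0]) cube([72, 72, 651]);
}
translate([711, -635, 0]) {
  translate([0, 0, 394]) cube([359, 305, 25]);
  cube([30, 30, 394]);
  translate([329, 0, 0]) cube([30, 30, 394]);
  translate([0, 275, 0]) cube([30, 30, 394]);
  translate([329, 275, 0]) cube([30, 30, 394]);
}
translate([711, 1081, 0]) {
  translate([0, 0, 394]) cube([359, 305, 25]);
  cube([30, 30, 394]);
  translate([329, 0, 0]) cube([30, 30, 394]);
  translate([0, 275, 0]) cube([30, 30, 394]);
  translate([329, 275, 0]) cube([30, 30, 394]);
}
translate([-689, 223, 0]) {
  translate([0, 0, 394]) cube([359, 305, 25]);
  cube([30, 30, 394]);
  translate([329, 0, 0]) cube([30, 30, 394]);
  translate([0, 275, 0]) cube([30, 30, 394]);
  translate([329, 275, 0]) cube([30, 30, 394]);
}
translate([2111, 223, 0]) {
  translate([0, 0, 394]) cube([359, 305, 25]);
  cube([30, 30, 394]);
  translate([329, 0, 0]) cube([30, 30, 394]);
  translate([0, 275, 0]) cube([30, 30, 394]);
  translate([329, 275, 0]) cube([30, 30, 394]);
}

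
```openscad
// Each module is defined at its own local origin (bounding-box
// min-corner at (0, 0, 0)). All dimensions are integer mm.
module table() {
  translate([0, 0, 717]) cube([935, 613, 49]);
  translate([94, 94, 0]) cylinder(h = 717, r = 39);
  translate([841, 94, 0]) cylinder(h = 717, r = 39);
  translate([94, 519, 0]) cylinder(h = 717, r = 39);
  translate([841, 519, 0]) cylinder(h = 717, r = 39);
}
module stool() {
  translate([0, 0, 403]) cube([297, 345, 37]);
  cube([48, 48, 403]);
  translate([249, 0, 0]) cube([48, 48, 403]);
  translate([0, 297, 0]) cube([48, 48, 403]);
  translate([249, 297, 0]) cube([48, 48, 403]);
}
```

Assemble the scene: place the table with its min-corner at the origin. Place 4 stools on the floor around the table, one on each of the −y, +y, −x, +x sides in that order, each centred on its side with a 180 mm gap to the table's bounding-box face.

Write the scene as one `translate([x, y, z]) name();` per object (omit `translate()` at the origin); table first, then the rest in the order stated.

table();
translate([319, -525, 0]) stool();
translate([319, 793, 0]) stool();
translate([-477, 134, 0]) stool();
translate([1115, 134, 0]) stool();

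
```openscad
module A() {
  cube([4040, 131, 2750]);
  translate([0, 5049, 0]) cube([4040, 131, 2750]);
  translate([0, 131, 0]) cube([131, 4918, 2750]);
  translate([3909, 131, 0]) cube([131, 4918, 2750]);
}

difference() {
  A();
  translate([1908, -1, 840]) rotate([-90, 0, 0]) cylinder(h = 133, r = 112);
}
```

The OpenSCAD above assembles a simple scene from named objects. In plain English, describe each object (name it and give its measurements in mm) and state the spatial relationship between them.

A is the wall frame of a small rectangular building: four walls, each 2750 mm tall and 131 mm thick, enclosing a footprint 4040 mm (x) by 5180 mm (y) outside-to-outside, with no floor or roof. The front and back walls (the −y and +y sides) span the full width; the two side walls fit between them.

The house frame has a circular hole of radius 112 mm through its front wall, centred at (x = 1908, z = 840).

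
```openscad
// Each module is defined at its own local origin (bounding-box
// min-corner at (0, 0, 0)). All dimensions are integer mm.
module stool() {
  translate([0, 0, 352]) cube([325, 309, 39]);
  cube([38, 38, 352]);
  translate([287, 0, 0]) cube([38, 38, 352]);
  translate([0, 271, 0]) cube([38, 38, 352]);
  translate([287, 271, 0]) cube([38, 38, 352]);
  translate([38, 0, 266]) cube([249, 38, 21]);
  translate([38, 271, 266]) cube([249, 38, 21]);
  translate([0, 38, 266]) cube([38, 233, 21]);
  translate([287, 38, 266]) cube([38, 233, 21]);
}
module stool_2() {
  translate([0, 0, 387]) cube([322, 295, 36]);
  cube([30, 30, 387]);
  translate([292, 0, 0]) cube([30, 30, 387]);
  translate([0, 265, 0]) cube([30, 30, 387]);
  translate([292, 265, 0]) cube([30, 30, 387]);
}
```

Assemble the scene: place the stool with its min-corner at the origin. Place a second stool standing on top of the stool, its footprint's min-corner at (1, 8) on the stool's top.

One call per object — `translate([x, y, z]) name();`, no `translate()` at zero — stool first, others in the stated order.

stool();
translate([1, 8, 391]) stool_2();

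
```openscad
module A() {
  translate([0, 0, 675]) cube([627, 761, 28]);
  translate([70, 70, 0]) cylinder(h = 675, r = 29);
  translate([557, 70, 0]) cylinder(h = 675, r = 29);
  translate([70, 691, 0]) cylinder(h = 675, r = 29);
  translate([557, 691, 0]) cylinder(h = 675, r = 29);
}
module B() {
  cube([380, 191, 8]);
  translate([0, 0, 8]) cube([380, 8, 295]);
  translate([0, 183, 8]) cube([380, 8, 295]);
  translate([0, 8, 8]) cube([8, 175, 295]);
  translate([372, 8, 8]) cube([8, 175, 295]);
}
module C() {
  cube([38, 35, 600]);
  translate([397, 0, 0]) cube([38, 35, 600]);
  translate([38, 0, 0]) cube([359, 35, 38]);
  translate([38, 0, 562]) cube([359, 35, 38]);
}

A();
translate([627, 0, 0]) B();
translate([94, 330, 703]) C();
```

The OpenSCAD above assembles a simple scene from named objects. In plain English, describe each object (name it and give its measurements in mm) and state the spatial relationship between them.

A is a table with a 627×761 mm rectangular top, 28 mm thick, top surface at z = 703 mm, supported by four round legs of 58 mm diameter, each leg's bounding box inset 41 mm from the nearest pair of top edges, running from the floor.

B is an open-topped rectangular box: outside dimensions 380×191×303 mm, with a uniform wall and base thickness of 8 mm. The base is a full 380×191 slab on the floor; four walls sit on top of the base. The front and back walls (the −y and +y sides) span the full width; the two side walls fit between them.

C is a picture frame with a 359×524 mm rectangular opening (x by z) and a uniform 38 mm border on every side. Frame depth is 35 mm along y. It is built from two vertical stiles running the full outside height and two horizontal rails spanning the gap between the stiles.

The open box is against the table's +x side, with their −y faces flush. The picture frame is on top of the table.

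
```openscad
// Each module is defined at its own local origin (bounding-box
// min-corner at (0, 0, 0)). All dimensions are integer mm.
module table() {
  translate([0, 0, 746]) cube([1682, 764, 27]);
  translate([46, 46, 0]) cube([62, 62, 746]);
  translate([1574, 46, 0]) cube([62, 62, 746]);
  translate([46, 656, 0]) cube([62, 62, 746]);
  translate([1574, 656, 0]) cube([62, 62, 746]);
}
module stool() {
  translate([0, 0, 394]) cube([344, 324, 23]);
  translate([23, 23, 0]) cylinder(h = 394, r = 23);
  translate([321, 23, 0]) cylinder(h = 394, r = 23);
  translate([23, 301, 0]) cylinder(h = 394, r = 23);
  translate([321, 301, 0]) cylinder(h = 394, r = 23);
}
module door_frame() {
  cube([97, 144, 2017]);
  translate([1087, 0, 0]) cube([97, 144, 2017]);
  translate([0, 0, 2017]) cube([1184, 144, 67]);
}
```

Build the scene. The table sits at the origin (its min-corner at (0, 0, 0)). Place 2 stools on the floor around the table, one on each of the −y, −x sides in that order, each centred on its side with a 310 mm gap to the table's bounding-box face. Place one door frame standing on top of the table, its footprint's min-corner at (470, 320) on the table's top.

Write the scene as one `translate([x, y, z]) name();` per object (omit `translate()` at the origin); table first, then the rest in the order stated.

table();
translate([669, -634, 0]) stool();
translate([-654, 220, 0]) stool();
translate([470, 320, 773]) door_frame();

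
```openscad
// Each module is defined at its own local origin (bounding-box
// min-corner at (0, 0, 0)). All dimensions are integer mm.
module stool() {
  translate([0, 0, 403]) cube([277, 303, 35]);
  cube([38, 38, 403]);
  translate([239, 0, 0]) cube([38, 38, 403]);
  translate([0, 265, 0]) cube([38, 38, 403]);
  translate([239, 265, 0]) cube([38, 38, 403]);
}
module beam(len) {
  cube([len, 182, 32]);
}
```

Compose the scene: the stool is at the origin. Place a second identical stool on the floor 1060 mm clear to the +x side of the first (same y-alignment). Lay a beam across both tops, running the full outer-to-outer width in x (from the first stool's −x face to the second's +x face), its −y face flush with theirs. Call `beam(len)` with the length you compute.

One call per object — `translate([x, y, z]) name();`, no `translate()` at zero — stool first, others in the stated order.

stool();
translate([1337, 0, 0]) stool();
translate([0, 0, 438]) beam(1614);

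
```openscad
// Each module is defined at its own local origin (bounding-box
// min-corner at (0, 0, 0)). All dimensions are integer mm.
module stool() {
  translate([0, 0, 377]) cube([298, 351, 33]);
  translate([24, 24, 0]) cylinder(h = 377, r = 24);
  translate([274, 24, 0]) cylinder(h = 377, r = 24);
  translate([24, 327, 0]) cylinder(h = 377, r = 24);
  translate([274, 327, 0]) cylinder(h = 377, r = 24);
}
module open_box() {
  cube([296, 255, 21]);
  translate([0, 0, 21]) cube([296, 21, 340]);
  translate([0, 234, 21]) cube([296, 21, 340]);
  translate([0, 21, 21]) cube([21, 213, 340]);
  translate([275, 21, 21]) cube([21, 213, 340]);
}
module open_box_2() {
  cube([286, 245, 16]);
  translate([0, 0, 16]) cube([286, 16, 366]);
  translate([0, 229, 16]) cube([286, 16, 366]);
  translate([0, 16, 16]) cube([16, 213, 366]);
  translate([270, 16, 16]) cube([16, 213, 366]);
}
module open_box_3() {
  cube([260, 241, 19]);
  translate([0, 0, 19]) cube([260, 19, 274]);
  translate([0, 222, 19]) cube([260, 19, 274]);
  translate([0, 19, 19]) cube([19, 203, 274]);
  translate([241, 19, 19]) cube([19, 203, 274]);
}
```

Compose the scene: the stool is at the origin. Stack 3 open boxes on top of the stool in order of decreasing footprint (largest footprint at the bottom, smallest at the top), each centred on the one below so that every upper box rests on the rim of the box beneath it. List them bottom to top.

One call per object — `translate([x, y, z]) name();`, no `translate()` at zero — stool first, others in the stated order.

stool();
translate([1, 48, 410]) open_box();
translate([6, 53, 771]) open_box_2();
translate([19, 55, 1153]) open_box_3();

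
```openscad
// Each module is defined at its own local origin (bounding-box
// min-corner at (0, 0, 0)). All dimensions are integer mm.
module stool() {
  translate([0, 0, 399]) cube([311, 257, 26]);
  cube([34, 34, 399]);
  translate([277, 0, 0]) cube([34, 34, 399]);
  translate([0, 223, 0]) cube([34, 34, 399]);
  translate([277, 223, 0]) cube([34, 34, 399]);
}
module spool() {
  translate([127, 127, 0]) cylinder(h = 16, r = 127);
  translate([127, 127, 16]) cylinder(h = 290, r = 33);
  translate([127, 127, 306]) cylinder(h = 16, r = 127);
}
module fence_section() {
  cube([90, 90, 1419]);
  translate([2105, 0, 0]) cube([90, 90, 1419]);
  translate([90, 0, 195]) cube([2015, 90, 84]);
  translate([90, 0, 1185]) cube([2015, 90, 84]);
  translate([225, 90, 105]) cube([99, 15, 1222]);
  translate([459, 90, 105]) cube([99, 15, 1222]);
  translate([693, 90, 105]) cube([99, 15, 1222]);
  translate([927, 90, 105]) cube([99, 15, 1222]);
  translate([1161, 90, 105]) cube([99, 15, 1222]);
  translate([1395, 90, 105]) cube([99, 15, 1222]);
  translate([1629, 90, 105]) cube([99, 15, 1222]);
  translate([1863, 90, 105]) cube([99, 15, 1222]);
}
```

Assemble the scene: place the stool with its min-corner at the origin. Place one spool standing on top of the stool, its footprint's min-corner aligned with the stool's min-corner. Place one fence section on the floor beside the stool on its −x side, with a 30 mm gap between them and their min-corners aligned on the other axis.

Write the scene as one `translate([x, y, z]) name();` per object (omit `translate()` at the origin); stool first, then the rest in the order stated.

stool();
translate([0, 0, 425]) spool();
translate([-2225, 0, 0]) fence_section();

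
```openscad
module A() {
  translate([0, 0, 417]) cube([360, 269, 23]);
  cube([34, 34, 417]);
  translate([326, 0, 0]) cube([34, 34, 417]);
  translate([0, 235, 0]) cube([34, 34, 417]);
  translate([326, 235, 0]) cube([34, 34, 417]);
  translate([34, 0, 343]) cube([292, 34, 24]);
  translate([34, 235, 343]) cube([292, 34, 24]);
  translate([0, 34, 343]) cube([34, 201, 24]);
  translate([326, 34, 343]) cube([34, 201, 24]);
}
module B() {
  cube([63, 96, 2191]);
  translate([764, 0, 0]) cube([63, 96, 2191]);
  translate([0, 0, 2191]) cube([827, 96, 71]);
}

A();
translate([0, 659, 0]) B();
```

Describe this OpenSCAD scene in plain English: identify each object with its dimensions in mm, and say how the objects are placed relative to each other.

A is a simple wooden stool: a rectangular seat 360 mm (x) by 269 mm (y), 23 mm thick, top face at z = 440 mm, on four square legs, each 34×34 mm in cross-section. The legs rest on z = 0, each flush with a corner of the seat. Four stretchers, 34 mm wide and 24 mm tall, connect adjacent legs with their undersides at z = 343 mm, each running between the inner faces of the legs it joins and aligned with the legs' outer faces on the other axis.

B is a rectangular door frame: two vertical jambs of 63×96 mm section, 2191 mm tall, with a clear opening 701 mm wide between their inner faces. A header 71 mm tall and 96 mm deep lies on top of the jambs and spans the full outside width.

The door frame is on the floor beside the stool on its +y side.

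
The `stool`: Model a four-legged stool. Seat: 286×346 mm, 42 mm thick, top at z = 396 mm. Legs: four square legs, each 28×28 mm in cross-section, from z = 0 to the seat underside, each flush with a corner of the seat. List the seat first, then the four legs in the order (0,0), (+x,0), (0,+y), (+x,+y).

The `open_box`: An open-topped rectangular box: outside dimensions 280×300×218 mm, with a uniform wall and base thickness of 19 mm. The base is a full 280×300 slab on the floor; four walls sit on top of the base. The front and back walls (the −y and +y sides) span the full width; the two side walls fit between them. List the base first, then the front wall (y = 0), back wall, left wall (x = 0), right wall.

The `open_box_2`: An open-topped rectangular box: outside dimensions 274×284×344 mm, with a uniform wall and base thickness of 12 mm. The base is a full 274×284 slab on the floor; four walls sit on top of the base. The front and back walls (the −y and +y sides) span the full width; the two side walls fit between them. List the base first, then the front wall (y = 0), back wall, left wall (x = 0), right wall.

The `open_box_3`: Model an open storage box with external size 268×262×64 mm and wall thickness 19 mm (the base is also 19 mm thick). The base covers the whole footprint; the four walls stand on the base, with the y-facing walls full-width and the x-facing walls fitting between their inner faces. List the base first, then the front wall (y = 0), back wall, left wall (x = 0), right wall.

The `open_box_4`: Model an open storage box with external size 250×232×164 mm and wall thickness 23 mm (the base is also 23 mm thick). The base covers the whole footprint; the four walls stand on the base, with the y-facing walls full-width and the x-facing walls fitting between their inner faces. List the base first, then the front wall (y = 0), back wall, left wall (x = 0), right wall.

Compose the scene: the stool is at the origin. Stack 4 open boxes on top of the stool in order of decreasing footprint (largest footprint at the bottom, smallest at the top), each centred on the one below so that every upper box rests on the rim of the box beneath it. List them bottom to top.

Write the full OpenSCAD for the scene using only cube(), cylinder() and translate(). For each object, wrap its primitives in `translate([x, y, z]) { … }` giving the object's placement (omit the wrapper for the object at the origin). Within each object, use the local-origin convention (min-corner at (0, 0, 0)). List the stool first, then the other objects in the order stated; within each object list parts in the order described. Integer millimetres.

translate([0, 0, 354]) cube([286, 346, 42]);
cube([28, 28, 354]);
translate([258, 0, 0]) cube([28, 28, 354]);
translate([0, 318, 0]) cube([28, 28, 354]);
translate([258, 318, 0]) cube([28, 28, 354]);
translate([3, 23, 396]) {
  cube([280, 300, 19]);
  translate([0, 0, 19]) cube([280, 19, 199]);
  translate([0, 281, 19]) cube([280, 19, 199]);
  translate([0, 19, 19]) cube([19, 262, 199]);
  translate([261, 19, 19]) cube([19, 262, 199]);
}
translate([6, 31, 614]) {
  cube([274, 284, 12]);
  translate([0, 0, 12]) cube([274, 12, 332]);
  translate([0, 272, 12]) cube([274, 12, 332]);
  translate([0, 12, 12]) cube([12, 260, 332]);
  translate([262, 12, 12]) cube([12, 260, 332]);
}
translate([9, 42, 958]) {
  cube([268, 262, 19]);
  translate([0, 0, 19]) cube([268, 19, 45]);
  translate([0, 243, 19]) cube([268, 19, 45]);
  translate([0, 19, 19]) cube([19, 224, 45]);
  translate([249, 19, 19]) cube([19, 224, 45]);
}
translate([18, 57, 1022]) {
  cube([250, 232, 23]);
  translate([0, 0, 23]) cube([250, 23, 141]);
  translate([0, 209, 23]) cube([250, 23, 141]);
  translate([0, 23, 23]) cube([23, 186, 141]);
  translate([227, 23, 23]) cube([23, 186, 141]);
}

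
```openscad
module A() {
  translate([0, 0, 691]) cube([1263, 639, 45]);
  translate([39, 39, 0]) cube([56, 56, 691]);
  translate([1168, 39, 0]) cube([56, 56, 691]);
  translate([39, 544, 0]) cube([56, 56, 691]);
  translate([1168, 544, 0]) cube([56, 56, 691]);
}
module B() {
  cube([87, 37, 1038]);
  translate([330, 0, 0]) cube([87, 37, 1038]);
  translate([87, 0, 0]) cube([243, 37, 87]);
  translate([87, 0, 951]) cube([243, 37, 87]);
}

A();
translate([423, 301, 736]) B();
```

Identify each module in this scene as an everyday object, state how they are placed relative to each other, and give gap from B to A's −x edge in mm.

A is a table. B is a picture frame. The picture frame is on top of the table, centred. The gap from the picture frame to the table's −x edge is 423 mm.

The picture frame's min-x is at 423; the table's min-x is 0; gap = 423 mm.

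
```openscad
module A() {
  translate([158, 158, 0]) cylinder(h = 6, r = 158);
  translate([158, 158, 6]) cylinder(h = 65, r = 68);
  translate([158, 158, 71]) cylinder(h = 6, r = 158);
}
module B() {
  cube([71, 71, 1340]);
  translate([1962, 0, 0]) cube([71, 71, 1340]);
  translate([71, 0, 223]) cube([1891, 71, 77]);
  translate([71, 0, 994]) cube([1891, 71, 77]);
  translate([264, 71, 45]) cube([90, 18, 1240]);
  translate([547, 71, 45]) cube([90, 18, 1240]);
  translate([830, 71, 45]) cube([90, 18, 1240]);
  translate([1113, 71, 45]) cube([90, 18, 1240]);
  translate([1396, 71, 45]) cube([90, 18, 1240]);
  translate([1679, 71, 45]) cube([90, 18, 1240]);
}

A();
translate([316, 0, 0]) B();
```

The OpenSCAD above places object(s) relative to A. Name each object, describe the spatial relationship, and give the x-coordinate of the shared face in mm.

A is a spool. B is a fence section. The fence section is against the spool's +x side, with their −y faces flush. The x-coordinate of the shared face is 316 mm.

The spool's +x face and the fence section's −x face are both at x = 316 mm.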